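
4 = 4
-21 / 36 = -7 / 12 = -0.58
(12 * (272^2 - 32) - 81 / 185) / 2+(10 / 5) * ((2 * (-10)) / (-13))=2134268467 / 4810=443714.86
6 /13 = 0.46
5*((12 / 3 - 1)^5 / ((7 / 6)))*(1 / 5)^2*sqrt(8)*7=824.77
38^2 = 1444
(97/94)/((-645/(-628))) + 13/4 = 515927/121260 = 4.25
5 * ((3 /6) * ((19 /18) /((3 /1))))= 95 /108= 0.88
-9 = -9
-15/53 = -0.28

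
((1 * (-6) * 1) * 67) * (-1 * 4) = 1608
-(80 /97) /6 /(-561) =40 /163251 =0.00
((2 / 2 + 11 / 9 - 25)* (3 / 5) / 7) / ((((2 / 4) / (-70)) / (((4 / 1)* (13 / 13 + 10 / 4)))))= 11480 / 3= 3826.67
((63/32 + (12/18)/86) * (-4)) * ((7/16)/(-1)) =57113/16512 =3.46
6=6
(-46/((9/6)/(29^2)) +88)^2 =5945643664/9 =660627073.78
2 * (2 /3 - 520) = -3116 /3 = -1038.67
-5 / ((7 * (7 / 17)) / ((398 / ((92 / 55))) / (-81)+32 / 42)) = 4823155 / 1278018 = 3.77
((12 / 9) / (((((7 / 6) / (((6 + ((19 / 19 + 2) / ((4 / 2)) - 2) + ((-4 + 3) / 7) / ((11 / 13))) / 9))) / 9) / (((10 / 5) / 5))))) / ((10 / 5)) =3284 / 2695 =1.22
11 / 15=0.73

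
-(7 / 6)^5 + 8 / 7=-55441 / 54432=-1.02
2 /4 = 1 /2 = 0.50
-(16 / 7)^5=-1048576 / 16807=-62.39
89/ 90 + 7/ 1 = 719/ 90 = 7.99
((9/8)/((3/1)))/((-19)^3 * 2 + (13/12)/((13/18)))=-3/109732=-0.00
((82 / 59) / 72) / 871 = 41 / 1850004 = 0.00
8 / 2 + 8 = 12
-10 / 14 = -5 / 7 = -0.71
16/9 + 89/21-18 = -755/63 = -11.98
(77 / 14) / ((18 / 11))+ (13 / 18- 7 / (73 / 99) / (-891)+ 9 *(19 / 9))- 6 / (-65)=3960683 / 170820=23.19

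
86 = 86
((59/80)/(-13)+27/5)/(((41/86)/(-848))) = -25328806/2665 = -9504.24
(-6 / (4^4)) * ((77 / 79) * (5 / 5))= -231 / 10112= -0.02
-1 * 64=-64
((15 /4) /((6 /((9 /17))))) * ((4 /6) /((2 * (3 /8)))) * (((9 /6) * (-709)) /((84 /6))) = -10635 /476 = -22.34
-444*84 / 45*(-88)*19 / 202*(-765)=-530050752 / 101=-5248027.25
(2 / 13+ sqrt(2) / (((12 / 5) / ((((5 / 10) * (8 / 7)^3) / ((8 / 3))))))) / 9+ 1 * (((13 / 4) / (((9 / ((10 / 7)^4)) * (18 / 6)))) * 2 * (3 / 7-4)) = -21024158 / 5899257+ 40 * sqrt(2) / 3087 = -3.55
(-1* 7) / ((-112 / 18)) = 9 / 8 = 1.12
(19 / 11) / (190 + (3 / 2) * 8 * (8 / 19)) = 361 / 40766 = 0.01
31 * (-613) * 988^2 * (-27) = 500840939664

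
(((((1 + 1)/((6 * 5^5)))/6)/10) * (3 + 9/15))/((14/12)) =3/546875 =0.00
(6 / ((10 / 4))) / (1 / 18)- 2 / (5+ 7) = 1291 / 30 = 43.03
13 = 13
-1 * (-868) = 868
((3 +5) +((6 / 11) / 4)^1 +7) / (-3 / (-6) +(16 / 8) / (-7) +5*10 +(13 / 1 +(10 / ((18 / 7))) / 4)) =41958 / 177925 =0.24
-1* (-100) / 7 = 100 / 7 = 14.29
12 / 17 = 0.71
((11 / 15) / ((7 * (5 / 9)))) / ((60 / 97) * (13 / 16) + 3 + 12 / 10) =0.04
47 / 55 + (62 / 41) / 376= 363981 / 423940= 0.86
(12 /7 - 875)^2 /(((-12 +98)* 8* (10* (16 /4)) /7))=37368769 /192640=193.98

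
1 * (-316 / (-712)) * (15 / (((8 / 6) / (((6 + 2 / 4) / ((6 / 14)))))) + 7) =78.83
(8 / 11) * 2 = 16 / 11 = 1.45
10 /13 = 0.77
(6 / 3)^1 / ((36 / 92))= 46 / 9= 5.11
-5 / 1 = -5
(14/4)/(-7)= -1/2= -0.50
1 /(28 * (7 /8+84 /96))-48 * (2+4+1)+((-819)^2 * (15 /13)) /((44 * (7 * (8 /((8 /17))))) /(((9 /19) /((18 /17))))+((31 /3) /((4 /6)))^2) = -634857571 /2341073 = -271.18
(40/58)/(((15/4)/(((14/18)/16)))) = 7/783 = 0.01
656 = 656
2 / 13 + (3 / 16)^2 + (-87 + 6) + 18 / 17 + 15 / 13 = -4446779 / 56576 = -78.60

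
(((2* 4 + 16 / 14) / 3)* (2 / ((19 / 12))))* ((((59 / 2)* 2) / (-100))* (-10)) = 15104 / 665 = 22.71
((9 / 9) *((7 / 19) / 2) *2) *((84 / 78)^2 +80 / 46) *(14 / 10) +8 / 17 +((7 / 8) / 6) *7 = 899935217 / 301320240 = 2.99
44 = 44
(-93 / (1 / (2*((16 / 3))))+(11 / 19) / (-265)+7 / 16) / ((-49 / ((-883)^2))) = 15777797.50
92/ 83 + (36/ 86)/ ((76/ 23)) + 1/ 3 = 638149/ 406866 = 1.57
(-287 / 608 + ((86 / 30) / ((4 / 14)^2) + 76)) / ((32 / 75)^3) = 28380346875 / 19922944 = 1424.51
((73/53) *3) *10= 2190/53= 41.32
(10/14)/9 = 5/63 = 0.08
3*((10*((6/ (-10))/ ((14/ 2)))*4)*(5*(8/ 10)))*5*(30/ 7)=-43200/ 49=-881.63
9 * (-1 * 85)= -765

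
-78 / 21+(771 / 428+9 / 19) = -81925 / 56924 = -1.44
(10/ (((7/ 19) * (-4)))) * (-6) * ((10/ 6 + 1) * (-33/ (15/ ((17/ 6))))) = -14212/ 21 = -676.76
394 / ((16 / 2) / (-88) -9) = -2167 / 50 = -43.34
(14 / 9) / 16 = 7 / 72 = 0.10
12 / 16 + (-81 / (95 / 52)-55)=-37463 / 380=-98.59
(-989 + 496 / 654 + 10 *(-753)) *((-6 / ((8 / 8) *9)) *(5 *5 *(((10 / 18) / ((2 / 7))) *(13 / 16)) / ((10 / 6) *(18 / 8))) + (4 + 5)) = -1785483065 / 105948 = -16852.45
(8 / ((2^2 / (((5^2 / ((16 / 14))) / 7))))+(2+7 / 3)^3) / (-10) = -9463 / 1080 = -8.76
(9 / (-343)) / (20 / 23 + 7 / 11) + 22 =957583 / 43561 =21.98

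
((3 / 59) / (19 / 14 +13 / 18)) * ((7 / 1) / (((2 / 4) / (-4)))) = -10584 / 7729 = -1.37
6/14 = 3/7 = 0.43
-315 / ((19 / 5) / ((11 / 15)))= -1155 / 19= -60.79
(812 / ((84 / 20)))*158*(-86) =-7881040 / 3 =-2627013.33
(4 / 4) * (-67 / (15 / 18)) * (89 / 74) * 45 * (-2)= 322002 / 37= 8702.76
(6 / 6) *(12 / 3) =4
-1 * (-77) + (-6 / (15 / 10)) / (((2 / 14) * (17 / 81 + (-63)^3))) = 779772049 / 10126895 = 77.00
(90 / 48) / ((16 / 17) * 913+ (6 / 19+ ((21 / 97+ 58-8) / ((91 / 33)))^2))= 0.00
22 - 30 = -8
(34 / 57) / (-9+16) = 34 / 399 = 0.09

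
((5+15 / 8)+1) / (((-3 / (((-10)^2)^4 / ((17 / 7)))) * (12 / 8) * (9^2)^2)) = -1225000000 / 111537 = -10982.90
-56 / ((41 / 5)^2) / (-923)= 1400 / 1551563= 0.00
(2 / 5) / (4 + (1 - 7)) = -1 / 5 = -0.20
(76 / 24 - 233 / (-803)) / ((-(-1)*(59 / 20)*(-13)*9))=-166550 / 16629327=-0.01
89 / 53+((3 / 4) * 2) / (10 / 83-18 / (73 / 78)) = 19649375 / 12275012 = 1.60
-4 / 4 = -1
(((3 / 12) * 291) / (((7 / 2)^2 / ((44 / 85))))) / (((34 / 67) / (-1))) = -428934 / 70805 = -6.06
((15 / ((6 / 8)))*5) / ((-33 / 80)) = -8000 / 33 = -242.42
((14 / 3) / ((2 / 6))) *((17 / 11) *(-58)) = -13804 / 11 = -1254.91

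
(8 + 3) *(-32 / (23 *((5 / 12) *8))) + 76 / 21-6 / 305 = -146126 / 147315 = -0.99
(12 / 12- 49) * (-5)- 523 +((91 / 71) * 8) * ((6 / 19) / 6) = -381039 / 1349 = -282.46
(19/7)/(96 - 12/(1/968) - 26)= -19/80822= -0.00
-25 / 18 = -1.39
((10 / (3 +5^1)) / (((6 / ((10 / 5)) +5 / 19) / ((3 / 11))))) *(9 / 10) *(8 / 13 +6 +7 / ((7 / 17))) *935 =13386735 / 6448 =2076.11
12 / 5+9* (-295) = -13263 / 5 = -2652.60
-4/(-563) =4/563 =0.01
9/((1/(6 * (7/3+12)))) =774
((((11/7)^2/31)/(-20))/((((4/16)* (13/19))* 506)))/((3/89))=-18601/13625430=-0.00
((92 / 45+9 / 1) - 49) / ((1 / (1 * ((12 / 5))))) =-6832 / 75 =-91.09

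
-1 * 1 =-1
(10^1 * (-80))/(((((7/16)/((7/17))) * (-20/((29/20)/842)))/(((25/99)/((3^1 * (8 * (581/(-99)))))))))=-1450/12474651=-0.00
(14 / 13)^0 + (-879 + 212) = -666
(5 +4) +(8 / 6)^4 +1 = 1066 / 81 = 13.16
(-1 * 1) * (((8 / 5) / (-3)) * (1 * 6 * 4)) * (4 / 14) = 3.66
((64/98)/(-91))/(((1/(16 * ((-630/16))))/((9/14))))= 12960/4459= 2.91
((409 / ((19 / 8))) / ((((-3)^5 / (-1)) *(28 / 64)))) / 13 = 52352 / 420147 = 0.12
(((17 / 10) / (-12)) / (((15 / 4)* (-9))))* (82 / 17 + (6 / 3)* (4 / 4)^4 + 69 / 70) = 9293 / 283500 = 0.03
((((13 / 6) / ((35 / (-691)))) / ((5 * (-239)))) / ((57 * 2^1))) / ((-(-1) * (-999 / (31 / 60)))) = -278473 / 1714781502000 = -0.00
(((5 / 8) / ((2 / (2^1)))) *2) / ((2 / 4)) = 5 / 2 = 2.50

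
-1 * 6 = -6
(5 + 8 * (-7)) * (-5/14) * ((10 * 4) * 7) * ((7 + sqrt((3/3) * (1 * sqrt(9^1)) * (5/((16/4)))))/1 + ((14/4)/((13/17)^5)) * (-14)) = -341567104200/371293 + 2550 * sqrt(15) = -910063.41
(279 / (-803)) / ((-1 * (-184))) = -279 / 147752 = -0.00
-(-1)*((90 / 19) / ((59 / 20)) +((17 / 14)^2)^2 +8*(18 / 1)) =147.78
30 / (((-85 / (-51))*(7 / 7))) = 18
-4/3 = -1.33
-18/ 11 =-1.64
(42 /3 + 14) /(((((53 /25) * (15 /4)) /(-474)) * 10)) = -8848 /53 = -166.94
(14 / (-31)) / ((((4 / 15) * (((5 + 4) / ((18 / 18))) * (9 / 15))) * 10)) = -35 / 1116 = -0.03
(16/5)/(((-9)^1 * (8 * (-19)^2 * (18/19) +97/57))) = -304/2340735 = -0.00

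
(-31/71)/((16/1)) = -31/1136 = -0.03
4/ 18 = 2/ 9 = 0.22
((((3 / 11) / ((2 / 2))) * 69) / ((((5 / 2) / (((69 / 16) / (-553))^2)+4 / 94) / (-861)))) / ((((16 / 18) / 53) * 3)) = -6341130056331 / 809489493296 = -7.83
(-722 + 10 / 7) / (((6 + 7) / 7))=-388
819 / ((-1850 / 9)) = -7371 / 1850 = -3.98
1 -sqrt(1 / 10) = 1 -sqrt(10) / 10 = 0.68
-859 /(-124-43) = 859 /167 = 5.14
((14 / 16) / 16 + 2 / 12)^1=0.22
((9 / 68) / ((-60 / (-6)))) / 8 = 9 / 5440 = 0.00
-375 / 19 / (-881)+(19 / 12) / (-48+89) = 502541 / 8235588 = 0.06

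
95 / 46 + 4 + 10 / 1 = 739 / 46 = 16.07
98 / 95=1.03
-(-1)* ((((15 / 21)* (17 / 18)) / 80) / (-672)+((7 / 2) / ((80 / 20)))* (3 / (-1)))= -3556241 / 1354752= -2.63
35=35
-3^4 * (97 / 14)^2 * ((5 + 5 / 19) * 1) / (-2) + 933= 20790471 / 1862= 11165.67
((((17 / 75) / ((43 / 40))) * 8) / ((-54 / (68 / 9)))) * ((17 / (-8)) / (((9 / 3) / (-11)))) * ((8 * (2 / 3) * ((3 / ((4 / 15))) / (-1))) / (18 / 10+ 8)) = 17293760 / 1536003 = 11.26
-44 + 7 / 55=-2413 / 55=-43.87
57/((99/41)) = 23.61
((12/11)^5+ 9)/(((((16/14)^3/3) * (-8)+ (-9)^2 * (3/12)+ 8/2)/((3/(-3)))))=-6990165756/13436323879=-0.52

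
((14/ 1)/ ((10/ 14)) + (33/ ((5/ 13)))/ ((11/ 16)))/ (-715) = -722/ 3575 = -0.20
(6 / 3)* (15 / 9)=10 / 3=3.33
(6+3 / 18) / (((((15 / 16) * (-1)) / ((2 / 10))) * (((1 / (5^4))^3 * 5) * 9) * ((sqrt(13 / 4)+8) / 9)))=-18500000000 / 2187+1156250000 * sqrt(13) / 2187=-6552849.26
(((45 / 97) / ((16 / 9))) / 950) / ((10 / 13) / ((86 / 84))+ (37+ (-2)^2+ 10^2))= 15093 / 7788665440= 0.00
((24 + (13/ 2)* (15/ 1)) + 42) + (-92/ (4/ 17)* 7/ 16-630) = -10201/ 16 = -637.56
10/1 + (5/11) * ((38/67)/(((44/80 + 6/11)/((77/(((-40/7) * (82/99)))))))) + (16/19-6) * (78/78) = 25496363/25157026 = 1.01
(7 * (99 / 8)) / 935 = 63 / 680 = 0.09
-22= -22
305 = 305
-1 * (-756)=756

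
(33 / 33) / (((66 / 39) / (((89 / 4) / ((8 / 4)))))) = 1157 / 176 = 6.57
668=668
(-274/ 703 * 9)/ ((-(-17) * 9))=-274/ 11951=-0.02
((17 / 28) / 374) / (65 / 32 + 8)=4 / 24717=0.00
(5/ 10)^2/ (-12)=-1/ 48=-0.02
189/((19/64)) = 12096/19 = 636.63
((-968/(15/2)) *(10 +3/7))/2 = -70664/105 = -672.99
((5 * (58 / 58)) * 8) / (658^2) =0.00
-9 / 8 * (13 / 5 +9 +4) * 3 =-1053 / 20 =-52.65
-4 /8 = -1 /2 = -0.50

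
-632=-632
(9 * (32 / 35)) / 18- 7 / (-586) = 9621 / 20510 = 0.47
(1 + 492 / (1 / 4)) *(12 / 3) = 7876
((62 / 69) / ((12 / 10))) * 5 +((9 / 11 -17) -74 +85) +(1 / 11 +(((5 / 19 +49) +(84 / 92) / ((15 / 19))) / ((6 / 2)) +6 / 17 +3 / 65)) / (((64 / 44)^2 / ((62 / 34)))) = 2802454003369 / 208050036480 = 13.47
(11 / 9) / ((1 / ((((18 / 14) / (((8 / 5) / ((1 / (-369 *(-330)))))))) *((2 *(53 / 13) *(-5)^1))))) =-265 / 805896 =-0.00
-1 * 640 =-640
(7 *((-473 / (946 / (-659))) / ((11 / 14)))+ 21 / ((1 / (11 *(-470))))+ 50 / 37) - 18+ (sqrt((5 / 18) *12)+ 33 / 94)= -4041986475 / 38258+ sqrt(30) / 3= -105648.93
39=39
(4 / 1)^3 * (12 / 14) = 384 / 7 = 54.86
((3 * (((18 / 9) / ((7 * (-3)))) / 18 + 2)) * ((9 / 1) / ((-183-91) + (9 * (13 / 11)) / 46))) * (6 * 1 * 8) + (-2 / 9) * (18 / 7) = -9710684 / 969689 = -10.01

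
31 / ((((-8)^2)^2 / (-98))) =-1519 / 2048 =-0.74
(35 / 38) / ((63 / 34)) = 85 / 171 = 0.50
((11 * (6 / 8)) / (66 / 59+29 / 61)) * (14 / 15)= 277123 / 57370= 4.83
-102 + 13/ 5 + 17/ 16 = -98.34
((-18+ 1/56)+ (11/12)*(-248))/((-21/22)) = 453343/1764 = 257.00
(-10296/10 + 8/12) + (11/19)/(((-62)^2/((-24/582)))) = -27335512547/26566845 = -1028.93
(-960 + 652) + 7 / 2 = -609 / 2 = -304.50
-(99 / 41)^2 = -9801 / 1681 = -5.83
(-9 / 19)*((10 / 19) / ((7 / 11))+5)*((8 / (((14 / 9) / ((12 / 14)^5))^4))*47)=-3931942151283062774169600 / 484125771698691329191327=-8.12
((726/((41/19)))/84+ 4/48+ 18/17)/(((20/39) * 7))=3917797/2732240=1.43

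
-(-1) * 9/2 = 9/2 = 4.50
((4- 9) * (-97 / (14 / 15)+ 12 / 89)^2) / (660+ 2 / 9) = -752646281805 / 9225050072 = -81.59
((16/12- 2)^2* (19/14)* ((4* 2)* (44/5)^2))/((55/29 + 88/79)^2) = 1343662336/32588325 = 41.23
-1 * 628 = -628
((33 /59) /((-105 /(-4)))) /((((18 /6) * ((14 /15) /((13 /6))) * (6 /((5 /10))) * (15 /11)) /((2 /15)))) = 1573 /11708550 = 0.00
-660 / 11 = -60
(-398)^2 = 158404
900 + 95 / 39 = 35195 / 39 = 902.44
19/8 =2.38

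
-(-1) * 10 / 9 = 10 / 9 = 1.11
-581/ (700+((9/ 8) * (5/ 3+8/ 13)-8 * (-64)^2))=60424/ 3334805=0.02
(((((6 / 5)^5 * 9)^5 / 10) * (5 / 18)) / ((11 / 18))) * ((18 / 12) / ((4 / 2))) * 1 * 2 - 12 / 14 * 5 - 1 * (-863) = 384930.39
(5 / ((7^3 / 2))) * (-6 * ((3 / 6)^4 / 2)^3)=-0.00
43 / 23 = 1.87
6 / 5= 1.20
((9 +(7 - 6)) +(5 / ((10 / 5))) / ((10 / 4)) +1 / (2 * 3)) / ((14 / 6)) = 67 / 14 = 4.79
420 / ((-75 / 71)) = -1988 / 5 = -397.60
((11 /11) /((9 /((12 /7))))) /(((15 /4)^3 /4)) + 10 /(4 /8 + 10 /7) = 368524 /70875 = 5.20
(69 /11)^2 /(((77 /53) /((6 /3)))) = 504666 /9317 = 54.17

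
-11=-11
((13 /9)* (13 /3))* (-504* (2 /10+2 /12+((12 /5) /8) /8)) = -114751 /90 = -1275.01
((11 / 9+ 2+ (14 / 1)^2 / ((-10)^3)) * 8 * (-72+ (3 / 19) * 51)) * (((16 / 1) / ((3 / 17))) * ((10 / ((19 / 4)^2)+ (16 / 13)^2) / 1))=-7964576851968 / 28979275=-274836.99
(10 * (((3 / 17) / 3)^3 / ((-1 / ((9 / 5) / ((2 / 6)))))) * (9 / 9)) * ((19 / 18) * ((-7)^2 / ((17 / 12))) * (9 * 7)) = -2111508 / 83521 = -25.28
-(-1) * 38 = 38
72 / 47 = 1.53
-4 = -4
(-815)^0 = 1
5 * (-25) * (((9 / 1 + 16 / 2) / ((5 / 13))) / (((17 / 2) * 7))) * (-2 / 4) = 325 / 7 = 46.43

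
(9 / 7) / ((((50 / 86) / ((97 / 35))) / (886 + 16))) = 33860178 / 6125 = 5528.19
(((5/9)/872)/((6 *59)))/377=5/1047378384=0.00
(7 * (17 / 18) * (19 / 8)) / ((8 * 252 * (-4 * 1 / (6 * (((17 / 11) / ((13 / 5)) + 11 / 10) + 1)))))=-1244519 / 39536640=-0.03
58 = 58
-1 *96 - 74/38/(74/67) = -3715/38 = -97.76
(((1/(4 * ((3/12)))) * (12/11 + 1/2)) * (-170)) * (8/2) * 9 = -107100/11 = -9736.36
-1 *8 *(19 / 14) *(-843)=64068 / 7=9152.57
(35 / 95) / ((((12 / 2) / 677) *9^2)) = 4739 / 9234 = 0.51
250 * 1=250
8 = 8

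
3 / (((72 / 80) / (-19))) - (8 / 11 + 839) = -29801 / 33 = -903.06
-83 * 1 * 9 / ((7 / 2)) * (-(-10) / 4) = -3735 / 7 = -533.57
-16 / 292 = -4 / 73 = -0.05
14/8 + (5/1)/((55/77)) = 35/4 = 8.75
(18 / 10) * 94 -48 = 606 / 5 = 121.20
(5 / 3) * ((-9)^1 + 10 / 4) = -65 / 6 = -10.83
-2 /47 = -0.04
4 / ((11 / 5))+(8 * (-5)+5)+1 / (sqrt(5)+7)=-1453 / 44 - sqrt(5) / 44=-33.07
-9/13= -0.69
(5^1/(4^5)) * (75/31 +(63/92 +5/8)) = 106355/5840896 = 0.02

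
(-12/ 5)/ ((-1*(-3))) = -4/ 5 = -0.80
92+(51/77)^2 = 548069/5929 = 92.44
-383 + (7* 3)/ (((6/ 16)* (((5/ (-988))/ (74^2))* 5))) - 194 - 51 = -302991828/ 25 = -12119673.12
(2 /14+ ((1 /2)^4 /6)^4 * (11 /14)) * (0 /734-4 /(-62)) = 169869323 /18430820352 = 0.01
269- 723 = -454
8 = 8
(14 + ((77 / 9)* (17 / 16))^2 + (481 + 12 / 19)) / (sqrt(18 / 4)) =227827051* sqrt(2) / 1181952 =272.60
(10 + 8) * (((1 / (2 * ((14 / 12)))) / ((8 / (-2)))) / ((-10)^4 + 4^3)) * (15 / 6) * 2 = -135 / 140896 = -0.00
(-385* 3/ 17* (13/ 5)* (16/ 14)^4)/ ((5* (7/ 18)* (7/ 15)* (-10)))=47443968/ 1428595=33.21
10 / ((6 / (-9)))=-15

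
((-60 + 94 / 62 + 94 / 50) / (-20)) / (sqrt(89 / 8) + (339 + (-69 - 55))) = 3772648 / 286526025 - 21934 *sqrt(178) / 1432630125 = 0.01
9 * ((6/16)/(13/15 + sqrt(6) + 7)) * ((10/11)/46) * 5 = 597375/12724888 -151875 * sqrt(6)/25449776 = 0.03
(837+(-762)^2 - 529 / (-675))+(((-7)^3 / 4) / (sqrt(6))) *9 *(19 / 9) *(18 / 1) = 392500204 / 675 - 19551 *sqrt(6) / 4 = 569509.29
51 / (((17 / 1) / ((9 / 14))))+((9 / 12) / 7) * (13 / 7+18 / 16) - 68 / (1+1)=-49787 / 1568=-31.75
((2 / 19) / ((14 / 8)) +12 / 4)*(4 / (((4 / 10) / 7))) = 4070 / 19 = 214.21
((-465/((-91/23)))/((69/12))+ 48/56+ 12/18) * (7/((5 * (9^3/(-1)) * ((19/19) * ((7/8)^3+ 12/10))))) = -3069952/136099197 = -0.02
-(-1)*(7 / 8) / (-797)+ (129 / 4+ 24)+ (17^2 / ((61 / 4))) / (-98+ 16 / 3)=3029878013 / 54062104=56.04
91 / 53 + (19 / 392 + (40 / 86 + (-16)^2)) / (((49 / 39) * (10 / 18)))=80811325699 / 218875160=369.21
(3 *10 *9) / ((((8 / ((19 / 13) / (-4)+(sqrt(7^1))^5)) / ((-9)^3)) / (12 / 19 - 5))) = -8168445 / 208+400253805 *sqrt(7) / 76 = 13894571.12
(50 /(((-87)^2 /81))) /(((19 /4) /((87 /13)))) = 0.75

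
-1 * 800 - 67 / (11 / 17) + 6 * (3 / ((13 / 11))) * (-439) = -1085349 / 143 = -7589.85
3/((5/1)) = 3/5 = 0.60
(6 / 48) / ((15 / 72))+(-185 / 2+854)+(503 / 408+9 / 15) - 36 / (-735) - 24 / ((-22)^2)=9239882623 / 12095160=763.93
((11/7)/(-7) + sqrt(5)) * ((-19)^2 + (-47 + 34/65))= -224884/3185 + 20444 * sqrt(5)/65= 632.69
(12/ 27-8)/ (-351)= 68/ 3159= 0.02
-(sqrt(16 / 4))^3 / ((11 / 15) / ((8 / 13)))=-960 / 143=-6.71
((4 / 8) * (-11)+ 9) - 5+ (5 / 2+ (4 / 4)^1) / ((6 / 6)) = 2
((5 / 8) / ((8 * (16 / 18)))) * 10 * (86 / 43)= 225 / 128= 1.76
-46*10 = -460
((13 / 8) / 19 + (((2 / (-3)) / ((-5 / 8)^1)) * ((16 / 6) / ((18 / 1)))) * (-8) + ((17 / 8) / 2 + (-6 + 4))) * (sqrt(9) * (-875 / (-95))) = -9119005 / 155952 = -58.47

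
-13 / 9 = -1.44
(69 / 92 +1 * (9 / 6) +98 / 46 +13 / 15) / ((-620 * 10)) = -7241 / 8556000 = -0.00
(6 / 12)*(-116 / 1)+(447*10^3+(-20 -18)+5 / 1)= 446909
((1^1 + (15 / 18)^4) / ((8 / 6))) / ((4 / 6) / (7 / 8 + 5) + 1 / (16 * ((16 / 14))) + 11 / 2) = 180574 / 920691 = 0.20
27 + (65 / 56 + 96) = 6953 / 56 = 124.16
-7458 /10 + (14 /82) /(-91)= -1987562 /2665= -745.80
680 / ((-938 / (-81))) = 58.72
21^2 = 441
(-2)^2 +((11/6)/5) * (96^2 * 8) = 135188/5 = 27037.60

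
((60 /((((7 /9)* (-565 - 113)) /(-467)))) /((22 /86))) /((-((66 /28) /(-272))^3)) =1584083663912960 /4963299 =319159426.81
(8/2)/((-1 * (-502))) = 2/251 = 0.01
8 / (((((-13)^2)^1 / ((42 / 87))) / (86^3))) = 71238272 / 4901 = 14535.46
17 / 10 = 1.70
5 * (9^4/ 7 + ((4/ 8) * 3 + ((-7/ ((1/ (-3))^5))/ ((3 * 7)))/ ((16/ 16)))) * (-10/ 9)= -118975/ 21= -5665.48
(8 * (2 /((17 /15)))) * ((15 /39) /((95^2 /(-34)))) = -96 /4693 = -0.02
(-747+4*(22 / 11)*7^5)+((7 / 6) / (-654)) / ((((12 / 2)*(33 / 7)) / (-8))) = 12985684420 / 97119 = 133709.00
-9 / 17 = -0.53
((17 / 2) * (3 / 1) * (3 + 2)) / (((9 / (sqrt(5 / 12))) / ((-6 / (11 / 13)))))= -1105 * sqrt(15) / 66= -64.84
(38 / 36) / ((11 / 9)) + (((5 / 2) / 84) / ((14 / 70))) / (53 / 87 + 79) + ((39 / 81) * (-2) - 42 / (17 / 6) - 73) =-172174344635 / 1958284944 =-87.92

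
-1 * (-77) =77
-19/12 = -1.58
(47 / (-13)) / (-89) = 47 / 1157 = 0.04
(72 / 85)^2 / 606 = 864 / 729725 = 0.00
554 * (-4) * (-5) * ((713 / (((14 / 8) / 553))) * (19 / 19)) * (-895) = -2234289312800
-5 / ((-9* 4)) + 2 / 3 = 29 / 36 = 0.81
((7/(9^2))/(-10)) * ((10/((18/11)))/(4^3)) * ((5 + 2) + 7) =-539/46656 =-0.01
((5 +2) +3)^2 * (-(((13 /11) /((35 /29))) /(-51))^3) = 214330532 /302797794915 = 0.00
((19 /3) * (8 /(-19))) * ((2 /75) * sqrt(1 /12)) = -8 * sqrt(3) /675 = -0.02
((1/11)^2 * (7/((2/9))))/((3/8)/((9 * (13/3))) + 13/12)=9828/41261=0.24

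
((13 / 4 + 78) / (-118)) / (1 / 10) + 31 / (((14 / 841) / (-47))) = -144601141 / 1652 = -87530.96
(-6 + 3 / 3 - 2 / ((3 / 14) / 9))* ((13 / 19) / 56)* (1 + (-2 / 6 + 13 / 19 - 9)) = 126113 / 15162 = 8.32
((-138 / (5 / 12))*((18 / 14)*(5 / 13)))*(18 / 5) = -268272 / 455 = -589.61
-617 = -617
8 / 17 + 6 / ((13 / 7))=818 / 221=3.70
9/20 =0.45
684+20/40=1369/2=684.50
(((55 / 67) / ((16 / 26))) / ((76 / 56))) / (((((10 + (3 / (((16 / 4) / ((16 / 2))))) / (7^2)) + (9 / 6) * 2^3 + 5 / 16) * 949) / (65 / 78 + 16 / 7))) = 64190 / 445780413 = 0.00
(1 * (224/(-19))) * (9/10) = -1008/95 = -10.61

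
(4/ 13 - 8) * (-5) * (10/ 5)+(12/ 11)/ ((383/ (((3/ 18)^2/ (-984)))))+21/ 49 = 87542466173/ 1131746616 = 77.35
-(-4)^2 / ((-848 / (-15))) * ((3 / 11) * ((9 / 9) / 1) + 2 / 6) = -100 / 583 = -0.17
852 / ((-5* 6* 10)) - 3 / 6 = -167 / 50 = -3.34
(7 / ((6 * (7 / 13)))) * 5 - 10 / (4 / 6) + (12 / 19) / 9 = -467 / 114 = -4.10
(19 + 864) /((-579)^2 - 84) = 883 /335157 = 0.00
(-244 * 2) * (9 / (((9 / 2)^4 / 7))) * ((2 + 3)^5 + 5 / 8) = -56944720 / 243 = -234340.41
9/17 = 0.53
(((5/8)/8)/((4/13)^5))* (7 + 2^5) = 72402135/65536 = 1104.77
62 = 62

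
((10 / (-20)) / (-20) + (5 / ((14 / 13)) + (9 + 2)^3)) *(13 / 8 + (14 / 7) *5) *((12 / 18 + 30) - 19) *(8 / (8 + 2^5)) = 11593597 / 320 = 36229.99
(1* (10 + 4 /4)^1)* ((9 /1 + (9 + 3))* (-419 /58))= -96789 /58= -1668.78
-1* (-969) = 969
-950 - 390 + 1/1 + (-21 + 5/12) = -16315/12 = -1359.58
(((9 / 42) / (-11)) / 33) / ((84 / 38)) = -19 / 71148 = -0.00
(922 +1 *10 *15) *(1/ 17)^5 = 1072/ 1419857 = 0.00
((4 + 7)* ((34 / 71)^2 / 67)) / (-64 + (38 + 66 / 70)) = -445060 / 296204119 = -0.00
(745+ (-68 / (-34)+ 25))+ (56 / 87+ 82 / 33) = 247266 / 319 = 775.13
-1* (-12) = 12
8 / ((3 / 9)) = 24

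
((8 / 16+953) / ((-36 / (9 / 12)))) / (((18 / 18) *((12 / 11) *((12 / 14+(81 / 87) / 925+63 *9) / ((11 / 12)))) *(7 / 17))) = -105226400675 / 1474047092736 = -0.07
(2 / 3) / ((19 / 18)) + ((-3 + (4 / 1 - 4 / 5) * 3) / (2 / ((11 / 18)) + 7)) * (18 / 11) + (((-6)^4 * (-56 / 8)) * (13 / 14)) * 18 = -1627751454 / 10735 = -151630.32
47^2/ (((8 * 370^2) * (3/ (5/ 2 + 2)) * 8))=6627/ 17523200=0.00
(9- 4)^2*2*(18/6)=150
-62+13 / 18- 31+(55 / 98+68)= -10459 / 441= -23.72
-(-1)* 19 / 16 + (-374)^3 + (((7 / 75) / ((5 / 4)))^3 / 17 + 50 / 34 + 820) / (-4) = -750376472959072183 / 14343750000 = -52313828.18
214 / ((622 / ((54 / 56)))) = 2889 / 8708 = 0.33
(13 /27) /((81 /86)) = 1118 /2187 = 0.51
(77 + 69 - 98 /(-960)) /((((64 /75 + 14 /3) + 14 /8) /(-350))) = -61362875 /8724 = -7033.80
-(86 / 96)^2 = -1849 / 2304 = -0.80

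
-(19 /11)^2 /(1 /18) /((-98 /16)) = 51984 /5929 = 8.77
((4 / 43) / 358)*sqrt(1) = 2 / 7697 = 0.00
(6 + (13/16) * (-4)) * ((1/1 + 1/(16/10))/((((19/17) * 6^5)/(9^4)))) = 65637/19456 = 3.37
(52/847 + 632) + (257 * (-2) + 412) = 448962/847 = 530.06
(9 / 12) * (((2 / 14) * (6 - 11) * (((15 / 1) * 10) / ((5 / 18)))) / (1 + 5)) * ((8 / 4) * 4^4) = -172800 / 7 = -24685.71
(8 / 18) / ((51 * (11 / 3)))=4 / 1683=0.00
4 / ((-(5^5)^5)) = -4 / 298023223876953125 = -0.00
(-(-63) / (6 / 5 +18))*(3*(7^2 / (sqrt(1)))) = 15435 / 32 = 482.34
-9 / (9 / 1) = -1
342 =342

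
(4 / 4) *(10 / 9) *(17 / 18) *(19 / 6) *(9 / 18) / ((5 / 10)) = 1615 / 486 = 3.32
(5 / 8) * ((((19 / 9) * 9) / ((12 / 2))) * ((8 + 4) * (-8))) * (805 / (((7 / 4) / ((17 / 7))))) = -1485800 / 7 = -212257.14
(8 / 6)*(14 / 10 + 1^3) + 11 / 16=311 / 80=3.89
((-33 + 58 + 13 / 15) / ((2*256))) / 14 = 97 / 26880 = 0.00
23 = 23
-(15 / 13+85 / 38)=-1675 / 494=-3.39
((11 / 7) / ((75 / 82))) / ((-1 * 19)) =-902 / 9975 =-0.09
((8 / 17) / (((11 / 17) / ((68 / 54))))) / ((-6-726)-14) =-136 / 110781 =-0.00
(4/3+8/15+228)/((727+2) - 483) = 1724/1845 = 0.93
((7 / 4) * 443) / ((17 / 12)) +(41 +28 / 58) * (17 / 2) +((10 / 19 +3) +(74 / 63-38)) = 1022726503 / 1180242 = 866.54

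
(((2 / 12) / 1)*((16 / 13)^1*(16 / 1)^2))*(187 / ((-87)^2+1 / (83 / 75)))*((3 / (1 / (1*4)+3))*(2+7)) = 190722048 / 17697173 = 10.78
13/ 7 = 1.86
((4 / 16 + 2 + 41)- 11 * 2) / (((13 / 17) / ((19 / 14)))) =27455 / 728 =37.71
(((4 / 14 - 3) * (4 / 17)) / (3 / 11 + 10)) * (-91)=10868 / 1921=5.66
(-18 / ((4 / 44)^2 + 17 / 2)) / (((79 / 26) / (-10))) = 1132560 / 162661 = 6.96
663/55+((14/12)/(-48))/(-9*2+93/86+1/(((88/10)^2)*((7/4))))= 23524193321/1951246440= 12.06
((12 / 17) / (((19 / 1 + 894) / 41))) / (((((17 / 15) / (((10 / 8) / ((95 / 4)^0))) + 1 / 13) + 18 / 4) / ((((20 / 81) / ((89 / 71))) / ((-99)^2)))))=151372000 / 1302933261647853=0.00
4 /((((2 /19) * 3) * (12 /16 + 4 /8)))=152 /15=10.13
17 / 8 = 2.12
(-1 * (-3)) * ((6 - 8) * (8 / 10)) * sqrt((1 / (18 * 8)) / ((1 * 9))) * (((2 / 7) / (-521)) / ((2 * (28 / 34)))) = 17 / 382935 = 0.00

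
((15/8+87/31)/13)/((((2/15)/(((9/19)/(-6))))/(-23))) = 1201635/245024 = 4.90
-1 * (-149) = 149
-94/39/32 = -47/624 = -0.08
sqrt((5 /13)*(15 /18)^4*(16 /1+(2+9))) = 25*sqrt(195) /156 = 2.24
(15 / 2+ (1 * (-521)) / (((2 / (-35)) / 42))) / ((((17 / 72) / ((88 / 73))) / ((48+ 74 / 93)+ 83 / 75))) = 18767290154976 / 192355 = 97565907.59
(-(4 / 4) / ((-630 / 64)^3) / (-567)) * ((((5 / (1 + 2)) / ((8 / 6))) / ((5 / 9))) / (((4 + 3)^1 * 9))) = -0.00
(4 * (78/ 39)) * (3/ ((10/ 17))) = 204/ 5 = 40.80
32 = 32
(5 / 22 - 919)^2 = 408565369 / 484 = 844143.32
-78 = -78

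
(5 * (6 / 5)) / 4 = 3 / 2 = 1.50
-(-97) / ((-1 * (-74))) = 97 / 74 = 1.31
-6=-6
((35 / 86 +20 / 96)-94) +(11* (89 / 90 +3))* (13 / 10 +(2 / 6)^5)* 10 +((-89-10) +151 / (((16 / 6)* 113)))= 40416613049 / 106266330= 380.33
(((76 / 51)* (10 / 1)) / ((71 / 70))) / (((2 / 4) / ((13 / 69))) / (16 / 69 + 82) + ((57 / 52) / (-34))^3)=455.72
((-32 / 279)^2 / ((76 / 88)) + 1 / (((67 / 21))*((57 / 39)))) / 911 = 22759969 / 90272441223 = 0.00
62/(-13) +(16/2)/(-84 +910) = -25554/5369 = -4.76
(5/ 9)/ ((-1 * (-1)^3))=5/ 9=0.56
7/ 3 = 2.33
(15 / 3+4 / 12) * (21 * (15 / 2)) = 840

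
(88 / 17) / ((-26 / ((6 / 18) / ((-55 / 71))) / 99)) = 9372 / 1105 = 8.48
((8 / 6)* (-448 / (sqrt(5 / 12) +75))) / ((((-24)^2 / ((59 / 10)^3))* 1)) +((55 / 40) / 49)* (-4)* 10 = -196573369 / 49608825 +1437653* sqrt(15) / 227795625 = -3.94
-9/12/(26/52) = -3/2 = -1.50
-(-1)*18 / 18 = 1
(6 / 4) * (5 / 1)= 15 / 2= 7.50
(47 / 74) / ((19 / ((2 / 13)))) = 47 / 9139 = 0.01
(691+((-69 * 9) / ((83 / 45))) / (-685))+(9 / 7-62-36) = 47342483 / 79597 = 594.78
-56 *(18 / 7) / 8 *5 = -90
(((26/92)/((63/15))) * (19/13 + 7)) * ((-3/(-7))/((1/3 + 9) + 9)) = 15/1127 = 0.01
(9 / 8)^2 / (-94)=-81 / 6016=-0.01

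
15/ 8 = 1.88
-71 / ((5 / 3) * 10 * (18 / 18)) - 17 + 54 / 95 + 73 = 49693 / 950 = 52.31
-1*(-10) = 10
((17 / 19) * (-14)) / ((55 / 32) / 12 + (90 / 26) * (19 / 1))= -9984 / 52535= -0.19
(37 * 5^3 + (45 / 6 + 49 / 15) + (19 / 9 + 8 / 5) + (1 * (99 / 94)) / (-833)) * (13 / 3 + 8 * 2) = 498602197964 / 5285385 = 94336.02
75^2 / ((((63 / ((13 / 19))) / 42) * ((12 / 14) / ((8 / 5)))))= 91000 / 19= 4789.47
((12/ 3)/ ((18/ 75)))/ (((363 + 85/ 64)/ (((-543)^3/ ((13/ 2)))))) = -341553081600/ 303121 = -1126787.92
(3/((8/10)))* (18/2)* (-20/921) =-225/307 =-0.73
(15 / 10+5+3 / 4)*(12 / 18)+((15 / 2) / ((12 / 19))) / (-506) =58411 / 12144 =4.81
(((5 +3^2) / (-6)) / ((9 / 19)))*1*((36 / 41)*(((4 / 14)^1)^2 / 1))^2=-14592 / 576583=-0.03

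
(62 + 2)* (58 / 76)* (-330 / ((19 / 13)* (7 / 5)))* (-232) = 4618099200 / 2527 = 1827502.65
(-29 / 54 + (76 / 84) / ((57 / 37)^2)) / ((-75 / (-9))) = -373 / 19950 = -0.02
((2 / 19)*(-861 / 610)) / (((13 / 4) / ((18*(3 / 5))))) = -185976 / 376675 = -0.49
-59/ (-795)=59/ 795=0.07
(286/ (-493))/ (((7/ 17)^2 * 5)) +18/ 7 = 13408/ 7105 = 1.89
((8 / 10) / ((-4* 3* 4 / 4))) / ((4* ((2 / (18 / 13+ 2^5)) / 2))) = -217 / 390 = -0.56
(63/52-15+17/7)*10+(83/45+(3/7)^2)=-6396353/57330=-111.57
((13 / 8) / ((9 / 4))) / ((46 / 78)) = 169 / 138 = 1.22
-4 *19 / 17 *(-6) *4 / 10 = 912 / 85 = 10.73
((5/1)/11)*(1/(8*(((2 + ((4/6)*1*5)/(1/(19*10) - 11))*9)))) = 10445/2807376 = 0.00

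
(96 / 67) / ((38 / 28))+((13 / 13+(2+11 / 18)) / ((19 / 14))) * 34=1048586 / 11457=91.52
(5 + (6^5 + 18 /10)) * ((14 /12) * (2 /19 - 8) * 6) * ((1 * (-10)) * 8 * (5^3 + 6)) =85641931200 /19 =4507470063.16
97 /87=1.11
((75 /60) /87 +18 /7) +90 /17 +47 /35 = 1909667 /207060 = 9.22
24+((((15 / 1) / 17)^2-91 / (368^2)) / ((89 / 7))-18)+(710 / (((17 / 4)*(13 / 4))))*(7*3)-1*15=48475343153543 / 45282129152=1070.52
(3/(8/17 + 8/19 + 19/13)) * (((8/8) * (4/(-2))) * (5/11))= -125970/108691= -1.16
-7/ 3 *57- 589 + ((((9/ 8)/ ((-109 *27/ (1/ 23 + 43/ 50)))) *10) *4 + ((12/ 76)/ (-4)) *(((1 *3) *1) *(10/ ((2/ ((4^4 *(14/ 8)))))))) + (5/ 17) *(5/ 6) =-11988898766/ 12146415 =-987.03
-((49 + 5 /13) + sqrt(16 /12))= -642 /13 - 2* sqrt(3) /3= -50.54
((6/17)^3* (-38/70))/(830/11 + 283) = -45144/678018565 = -0.00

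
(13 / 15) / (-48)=-13 / 720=-0.02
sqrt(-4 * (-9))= 6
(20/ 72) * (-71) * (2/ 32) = -355/ 288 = -1.23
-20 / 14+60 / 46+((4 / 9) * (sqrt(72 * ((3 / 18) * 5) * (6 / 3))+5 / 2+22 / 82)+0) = 65714 / 59409+8 * sqrt(30) / 9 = 5.97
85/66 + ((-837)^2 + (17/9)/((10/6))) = 231188569/330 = 700571.42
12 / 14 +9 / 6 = 33 / 14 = 2.36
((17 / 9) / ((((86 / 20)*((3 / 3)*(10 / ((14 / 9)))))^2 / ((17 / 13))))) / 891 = 56644 / 15612968943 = 0.00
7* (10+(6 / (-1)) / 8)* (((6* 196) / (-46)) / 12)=-12691 / 92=-137.95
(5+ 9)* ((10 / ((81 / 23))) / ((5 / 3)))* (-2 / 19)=-1288 / 513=-2.51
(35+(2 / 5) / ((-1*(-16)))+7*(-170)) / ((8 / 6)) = -138597 / 160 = -866.23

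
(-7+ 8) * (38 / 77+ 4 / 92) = 951 / 1771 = 0.54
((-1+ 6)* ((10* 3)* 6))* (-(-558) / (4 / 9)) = 1129950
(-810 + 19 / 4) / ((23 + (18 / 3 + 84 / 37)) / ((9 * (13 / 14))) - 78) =10.84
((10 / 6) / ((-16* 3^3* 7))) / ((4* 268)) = -5 / 9725184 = -0.00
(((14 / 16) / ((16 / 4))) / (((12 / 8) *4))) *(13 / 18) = 91 / 3456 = 0.03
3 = 3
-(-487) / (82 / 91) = 540.45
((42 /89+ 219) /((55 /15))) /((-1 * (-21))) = 19533 /6853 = 2.85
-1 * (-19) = 19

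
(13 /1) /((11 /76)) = 988 /11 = 89.82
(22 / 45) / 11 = 2 / 45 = 0.04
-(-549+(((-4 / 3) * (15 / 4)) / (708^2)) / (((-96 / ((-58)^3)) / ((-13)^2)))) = 3322935937 / 6015168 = 552.43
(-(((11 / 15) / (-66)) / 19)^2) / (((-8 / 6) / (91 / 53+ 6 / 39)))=0.00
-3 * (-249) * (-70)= -52290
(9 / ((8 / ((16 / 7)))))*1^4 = 2.57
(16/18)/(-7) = -8/63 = -0.13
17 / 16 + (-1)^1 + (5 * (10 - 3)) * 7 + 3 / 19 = 74547 / 304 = 245.22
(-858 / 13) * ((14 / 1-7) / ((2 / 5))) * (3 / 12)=-1155 / 4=-288.75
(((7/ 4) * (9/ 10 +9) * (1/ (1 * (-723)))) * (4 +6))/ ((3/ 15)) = -1155/ 964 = -1.20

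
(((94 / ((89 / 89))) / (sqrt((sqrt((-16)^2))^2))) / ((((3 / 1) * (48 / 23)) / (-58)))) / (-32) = 31349 / 18432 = 1.70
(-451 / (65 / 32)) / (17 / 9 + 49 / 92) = -11949696 / 130325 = -91.69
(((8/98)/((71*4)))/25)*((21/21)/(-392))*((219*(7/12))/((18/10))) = -73/35068320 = -0.00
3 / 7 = 0.43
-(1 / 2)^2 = -1 / 4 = -0.25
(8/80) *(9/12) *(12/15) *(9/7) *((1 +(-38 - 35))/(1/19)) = -18468/175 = -105.53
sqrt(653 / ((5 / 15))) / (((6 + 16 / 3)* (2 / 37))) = 111* sqrt(1959) / 68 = 72.25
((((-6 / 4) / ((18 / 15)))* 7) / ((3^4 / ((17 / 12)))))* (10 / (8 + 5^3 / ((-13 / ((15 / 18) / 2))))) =-5525 / 14418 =-0.38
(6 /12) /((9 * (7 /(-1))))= -1 /126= -0.01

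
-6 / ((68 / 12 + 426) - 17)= -9 / 622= -0.01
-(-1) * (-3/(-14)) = 3/14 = 0.21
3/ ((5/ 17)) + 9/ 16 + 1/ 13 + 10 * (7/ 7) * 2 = 32073/ 1040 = 30.84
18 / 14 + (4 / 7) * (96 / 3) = 19.57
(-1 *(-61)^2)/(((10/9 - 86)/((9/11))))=35.86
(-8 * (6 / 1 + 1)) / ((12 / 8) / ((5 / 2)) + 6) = -280 / 33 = -8.48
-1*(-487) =487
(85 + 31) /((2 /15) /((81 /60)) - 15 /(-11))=103356 /1303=79.32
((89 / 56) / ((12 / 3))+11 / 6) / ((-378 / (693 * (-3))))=16489 / 1344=12.27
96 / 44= 24 / 11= 2.18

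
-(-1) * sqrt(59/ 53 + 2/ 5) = sqrt(106265)/ 265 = 1.23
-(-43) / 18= 43 / 18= 2.39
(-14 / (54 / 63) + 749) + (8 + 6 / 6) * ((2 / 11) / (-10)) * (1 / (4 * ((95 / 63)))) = 45936499 / 62700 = 732.64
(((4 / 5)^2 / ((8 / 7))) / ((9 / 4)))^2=3136 / 50625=0.06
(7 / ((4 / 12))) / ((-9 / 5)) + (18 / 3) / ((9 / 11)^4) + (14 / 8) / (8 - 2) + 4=105223 / 17496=6.01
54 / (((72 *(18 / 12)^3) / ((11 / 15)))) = 0.16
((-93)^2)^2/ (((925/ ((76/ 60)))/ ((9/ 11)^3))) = 345375613017/ 6155875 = 56105.04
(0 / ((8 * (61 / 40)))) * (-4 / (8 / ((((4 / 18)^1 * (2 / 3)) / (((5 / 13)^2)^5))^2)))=0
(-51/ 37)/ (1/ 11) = -561/ 37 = -15.16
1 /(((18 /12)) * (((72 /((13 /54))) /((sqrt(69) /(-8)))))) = -13 * sqrt(69) /46656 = -0.00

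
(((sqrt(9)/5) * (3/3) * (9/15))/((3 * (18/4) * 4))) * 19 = 19/150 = 0.13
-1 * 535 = -535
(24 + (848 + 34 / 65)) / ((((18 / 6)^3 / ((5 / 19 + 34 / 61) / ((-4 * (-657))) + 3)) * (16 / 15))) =86380214333 / 950305824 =90.90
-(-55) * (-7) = -385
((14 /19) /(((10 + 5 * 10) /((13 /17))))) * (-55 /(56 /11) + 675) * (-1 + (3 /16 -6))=-10541063 /248064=-42.49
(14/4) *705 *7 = 34545/2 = 17272.50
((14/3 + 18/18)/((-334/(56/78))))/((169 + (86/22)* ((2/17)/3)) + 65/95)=-60401/842176491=-0.00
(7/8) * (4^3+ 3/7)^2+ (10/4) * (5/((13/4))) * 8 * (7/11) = 29243143/8008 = 3651.74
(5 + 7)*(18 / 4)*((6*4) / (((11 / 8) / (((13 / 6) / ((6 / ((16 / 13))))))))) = 4608 / 11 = 418.91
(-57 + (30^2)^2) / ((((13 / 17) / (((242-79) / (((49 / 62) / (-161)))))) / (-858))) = 211229437820148 / 7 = 30175633974306.86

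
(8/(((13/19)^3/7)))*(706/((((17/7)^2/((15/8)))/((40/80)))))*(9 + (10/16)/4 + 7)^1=6440379077055/20317856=316981.23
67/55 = 1.22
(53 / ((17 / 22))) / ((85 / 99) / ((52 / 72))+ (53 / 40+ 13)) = 6669520 / 1508563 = 4.42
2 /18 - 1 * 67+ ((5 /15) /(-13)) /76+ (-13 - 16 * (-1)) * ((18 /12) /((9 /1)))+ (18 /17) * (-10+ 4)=-10995997 /151164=-72.74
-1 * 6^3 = -216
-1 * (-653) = 653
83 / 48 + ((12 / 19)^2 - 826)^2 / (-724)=-939.73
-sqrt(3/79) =-sqrt(237)/79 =-0.19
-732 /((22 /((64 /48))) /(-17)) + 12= 8428 /11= 766.18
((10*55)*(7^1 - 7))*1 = 0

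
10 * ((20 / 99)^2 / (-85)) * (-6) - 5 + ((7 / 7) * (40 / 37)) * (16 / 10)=-6661019 / 2054943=-3.24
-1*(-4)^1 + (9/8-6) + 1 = 1/8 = 0.12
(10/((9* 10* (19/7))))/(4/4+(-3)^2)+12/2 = 10267/1710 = 6.00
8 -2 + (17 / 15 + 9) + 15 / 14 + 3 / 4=7541 / 420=17.95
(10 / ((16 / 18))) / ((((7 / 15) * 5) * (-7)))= -135 / 196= -0.69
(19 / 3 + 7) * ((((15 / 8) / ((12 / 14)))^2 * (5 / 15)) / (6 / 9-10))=-875 / 384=-2.28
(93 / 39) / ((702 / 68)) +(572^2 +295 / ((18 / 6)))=1493390341 / 4563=327282.56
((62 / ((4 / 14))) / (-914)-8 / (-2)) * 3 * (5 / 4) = 51585 / 3656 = 14.11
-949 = -949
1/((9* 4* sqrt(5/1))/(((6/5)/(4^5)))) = sqrt(5)/153600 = 0.00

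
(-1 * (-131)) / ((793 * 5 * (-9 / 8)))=-1048 / 35685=-0.03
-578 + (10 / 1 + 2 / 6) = -1703 / 3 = -567.67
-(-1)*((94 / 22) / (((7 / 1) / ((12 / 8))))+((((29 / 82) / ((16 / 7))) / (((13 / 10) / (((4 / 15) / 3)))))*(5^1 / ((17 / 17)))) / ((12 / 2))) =8194679 / 8864856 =0.92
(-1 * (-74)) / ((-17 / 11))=-814 / 17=-47.88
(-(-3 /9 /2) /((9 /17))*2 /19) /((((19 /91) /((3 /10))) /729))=34.71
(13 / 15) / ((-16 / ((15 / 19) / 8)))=-13 / 2432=-0.01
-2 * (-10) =20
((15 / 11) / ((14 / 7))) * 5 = 75 / 22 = 3.41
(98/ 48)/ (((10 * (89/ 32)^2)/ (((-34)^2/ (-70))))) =-258944/ 594075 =-0.44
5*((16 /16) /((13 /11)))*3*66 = 10890 /13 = 837.69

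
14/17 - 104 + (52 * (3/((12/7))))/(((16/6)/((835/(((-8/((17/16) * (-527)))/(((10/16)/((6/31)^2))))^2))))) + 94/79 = 189107928132784439041367/4866869035008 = 38856177713.54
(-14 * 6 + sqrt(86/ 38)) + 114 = 31.50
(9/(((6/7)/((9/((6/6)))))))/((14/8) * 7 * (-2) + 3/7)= -1323/337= -3.93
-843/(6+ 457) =-843/463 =-1.82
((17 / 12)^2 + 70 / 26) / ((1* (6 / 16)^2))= 35188 / 1053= 33.42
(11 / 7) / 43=11 / 301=0.04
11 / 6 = 1.83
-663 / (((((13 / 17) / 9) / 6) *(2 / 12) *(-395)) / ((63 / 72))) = 491589 / 790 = 622.26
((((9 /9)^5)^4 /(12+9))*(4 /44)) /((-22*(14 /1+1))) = -1 /76230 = -0.00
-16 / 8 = -2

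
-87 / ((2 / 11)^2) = -10527 / 4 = -2631.75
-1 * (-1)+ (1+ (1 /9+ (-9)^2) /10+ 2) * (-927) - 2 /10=-51496 /5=-10299.20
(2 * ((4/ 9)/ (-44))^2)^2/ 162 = 2/ 7780827681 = 0.00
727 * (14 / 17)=10178 / 17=598.71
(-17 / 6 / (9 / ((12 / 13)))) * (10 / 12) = -85 / 351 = -0.24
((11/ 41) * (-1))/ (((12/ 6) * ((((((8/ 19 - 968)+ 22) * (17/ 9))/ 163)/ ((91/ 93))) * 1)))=715407/ 59721748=0.01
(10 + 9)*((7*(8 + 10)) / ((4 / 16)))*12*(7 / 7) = 114912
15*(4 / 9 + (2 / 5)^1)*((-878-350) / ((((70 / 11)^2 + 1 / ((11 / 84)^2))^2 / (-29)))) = 2476627637 / 53604726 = 46.20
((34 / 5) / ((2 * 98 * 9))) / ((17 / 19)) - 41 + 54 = 13.00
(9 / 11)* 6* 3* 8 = 1296 / 11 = 117.82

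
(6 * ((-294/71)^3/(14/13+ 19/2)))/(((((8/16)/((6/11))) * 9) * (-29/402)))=2124865177344/31397742475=67.68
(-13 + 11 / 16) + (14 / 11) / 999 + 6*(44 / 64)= -1439335 / 175824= -8.19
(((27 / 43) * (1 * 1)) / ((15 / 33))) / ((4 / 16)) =1188 / 215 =5.53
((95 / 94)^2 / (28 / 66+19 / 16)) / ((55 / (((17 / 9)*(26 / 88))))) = 398905 / 62035347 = 0.01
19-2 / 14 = 18.86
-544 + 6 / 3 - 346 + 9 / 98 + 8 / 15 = -1304441 / 1470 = -887.37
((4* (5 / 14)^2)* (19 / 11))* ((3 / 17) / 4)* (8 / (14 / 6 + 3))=4275 / 73304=0.06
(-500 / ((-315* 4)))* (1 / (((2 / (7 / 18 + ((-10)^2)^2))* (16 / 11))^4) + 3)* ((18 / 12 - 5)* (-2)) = 384298177905106390061389225 / 990677827584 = 387914382662936.49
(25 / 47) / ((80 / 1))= 5 / 752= 0.01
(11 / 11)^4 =1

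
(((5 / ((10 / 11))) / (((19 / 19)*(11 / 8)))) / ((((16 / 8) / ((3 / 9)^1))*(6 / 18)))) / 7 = 2 / 7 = 0.29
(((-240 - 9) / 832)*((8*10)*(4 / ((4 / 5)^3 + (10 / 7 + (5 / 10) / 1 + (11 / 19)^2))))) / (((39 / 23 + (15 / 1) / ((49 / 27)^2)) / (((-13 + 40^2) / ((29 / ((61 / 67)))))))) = -233597857252729375 / 849316980467332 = -275.04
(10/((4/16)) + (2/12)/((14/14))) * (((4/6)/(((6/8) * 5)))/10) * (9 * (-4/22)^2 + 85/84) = 0.94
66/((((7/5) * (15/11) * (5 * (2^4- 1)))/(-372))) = -30008/175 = -171.47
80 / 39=2.05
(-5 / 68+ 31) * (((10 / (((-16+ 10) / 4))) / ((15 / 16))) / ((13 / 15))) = -56080 / 221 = -253.76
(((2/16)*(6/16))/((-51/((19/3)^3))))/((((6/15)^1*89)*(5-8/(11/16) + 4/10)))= 1886225/1793522304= 0.00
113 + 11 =124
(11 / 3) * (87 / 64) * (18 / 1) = 2871 / 32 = 89.72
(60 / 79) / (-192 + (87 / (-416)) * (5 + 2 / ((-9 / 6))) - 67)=-8320 / 2845659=-0.00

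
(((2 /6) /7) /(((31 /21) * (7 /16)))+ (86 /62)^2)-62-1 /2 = -813997 /13454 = -60.50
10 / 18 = 5 / 9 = 0.56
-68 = -68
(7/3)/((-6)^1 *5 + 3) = -7/81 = -0.09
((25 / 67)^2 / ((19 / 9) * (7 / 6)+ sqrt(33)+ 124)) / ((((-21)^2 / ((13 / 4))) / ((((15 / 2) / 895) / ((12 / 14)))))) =166456875 / 2094150220674568- 658125 * sqrt(33) / 1047075110337284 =0.00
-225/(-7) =225/7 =32.14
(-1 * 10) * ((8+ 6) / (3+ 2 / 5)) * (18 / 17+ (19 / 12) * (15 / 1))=-295225 / 289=-1021.54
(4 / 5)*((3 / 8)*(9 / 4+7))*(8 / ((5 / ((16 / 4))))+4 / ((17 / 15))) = 23421 / 850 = 27.55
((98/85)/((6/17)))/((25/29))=1421/375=3.79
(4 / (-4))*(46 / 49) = -46 / 49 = -0.94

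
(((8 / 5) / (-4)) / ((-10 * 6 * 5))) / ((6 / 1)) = 1 / 4500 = 0.00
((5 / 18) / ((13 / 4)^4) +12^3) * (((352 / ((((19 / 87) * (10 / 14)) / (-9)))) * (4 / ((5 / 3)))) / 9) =-126957679321088 / 13566475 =-9358192.11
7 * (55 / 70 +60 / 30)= 39 / 2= 19.50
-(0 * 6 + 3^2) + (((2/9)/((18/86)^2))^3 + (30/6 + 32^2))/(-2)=-456200156375/774840978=-588.77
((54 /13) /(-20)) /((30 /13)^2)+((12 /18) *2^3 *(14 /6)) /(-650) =-6803 /117000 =-0.06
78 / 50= 39 / 25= 1.56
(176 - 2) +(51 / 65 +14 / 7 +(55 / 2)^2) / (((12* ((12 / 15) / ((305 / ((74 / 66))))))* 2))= 672818727 / 61568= 10928.06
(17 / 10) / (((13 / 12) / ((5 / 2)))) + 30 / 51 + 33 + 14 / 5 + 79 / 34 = 94223 / 2210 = 42.63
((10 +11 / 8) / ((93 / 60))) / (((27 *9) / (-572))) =-17.27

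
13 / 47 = 0.28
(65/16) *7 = 455/16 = 28.44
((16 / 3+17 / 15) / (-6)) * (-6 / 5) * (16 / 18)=776 / 675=1.15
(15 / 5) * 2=6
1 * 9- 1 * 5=4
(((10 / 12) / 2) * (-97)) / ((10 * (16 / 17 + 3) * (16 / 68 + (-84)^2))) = -28033 / 192889248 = -0.00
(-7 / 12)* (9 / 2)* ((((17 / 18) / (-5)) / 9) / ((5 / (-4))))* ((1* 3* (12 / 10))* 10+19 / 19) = -4403 / 2700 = -1.63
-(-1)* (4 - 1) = 3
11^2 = 121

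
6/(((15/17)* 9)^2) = 578/6075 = 0.10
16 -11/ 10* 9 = 61/ 10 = 6.10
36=36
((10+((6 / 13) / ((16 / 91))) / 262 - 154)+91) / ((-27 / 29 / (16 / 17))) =53.57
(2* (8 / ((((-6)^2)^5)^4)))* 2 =1 / 417734204338866689619963936768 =0.00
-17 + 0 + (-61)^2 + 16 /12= 11116 /3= 3705.33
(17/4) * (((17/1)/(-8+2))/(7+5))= -289/288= -1.00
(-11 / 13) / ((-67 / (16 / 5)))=176 / 4355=0.04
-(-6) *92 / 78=92 / 13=7.08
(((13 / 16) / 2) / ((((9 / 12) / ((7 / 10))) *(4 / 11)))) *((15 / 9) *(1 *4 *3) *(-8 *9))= -3003 / 2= -1501.50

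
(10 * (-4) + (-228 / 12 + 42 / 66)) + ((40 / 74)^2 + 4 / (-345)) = -301762046 / 5195355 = -58.08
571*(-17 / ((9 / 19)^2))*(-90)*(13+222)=8234933450 / 9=914992605.56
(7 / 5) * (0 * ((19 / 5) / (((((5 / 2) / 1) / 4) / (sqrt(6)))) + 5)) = 0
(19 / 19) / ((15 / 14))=14 / 15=0.93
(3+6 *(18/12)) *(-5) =-60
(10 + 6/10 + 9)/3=98/15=6.53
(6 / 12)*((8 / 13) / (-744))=-1 / 2418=-0.00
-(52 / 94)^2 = -676 / 2209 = -0.31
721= 721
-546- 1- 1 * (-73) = -474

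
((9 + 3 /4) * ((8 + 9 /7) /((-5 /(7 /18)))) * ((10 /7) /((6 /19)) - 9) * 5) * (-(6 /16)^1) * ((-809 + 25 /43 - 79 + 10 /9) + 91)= 1527955195 /32508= 47002.44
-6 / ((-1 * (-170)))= -3 / 85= -0.04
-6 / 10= -3 / 5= -0.60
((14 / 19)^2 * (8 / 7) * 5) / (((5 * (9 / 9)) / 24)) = 14.89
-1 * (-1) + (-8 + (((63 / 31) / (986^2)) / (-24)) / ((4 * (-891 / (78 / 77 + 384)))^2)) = -691882462983155 / 98840351840384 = -7.00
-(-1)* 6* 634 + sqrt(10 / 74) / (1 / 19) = 19* sqrt(185) / 37 + 3804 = 3810.98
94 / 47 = 2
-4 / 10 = -2 / 5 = -0.40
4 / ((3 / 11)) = 14.67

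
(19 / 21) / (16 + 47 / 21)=0.05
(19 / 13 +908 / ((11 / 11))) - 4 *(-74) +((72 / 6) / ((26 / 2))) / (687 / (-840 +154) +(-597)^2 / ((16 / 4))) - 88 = 591960307205 / 529736623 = 1117.46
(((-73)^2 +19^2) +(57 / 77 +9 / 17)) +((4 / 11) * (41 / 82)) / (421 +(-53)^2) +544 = 775386967 / 124355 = 6235.27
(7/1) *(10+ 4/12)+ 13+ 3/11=2825/33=85.61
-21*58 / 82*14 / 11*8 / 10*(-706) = 24077424 / 2255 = 10677.35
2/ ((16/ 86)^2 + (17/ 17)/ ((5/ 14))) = 9245/ 13103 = 0.71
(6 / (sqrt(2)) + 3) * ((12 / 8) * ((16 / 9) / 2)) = 4 + 4 * sqrt(2) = 9.66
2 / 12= 1 / 6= 0.17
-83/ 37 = -2.24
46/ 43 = 1.07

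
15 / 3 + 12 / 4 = 8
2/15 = 0.13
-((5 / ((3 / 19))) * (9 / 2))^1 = -142.50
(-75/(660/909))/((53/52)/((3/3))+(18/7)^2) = -579033/42779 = -13.54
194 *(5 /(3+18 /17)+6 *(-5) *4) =-1589830 /69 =-23041.01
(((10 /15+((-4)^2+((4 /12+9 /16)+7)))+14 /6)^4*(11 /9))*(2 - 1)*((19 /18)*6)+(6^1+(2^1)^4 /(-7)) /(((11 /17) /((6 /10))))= 223517923396218497 /55180984320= 4050633.13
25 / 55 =5 / 11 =0.45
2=2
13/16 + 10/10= 29/16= 1.81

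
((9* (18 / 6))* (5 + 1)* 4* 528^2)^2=32635156665729024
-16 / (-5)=16 / 5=3.20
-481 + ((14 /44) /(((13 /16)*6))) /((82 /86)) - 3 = -8511872 /17589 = -483.93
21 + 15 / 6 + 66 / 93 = 1501 / 62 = 24.21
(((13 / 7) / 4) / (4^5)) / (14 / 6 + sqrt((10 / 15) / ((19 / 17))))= 741 / 3395584 - 39*sqrt(1938) / 23769088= 0.00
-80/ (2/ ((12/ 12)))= -40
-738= -738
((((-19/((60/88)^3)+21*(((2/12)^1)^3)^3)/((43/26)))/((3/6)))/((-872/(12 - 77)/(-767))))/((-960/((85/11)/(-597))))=55466256135860947/992597556112588800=0.06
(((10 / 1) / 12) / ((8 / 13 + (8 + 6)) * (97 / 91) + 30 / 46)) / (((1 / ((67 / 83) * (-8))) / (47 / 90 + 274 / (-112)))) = 1262820221 / 1979408070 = 0.64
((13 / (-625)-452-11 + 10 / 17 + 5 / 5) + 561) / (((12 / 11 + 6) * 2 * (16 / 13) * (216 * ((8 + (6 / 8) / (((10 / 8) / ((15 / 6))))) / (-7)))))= -5091163 / 261630000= -0.02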